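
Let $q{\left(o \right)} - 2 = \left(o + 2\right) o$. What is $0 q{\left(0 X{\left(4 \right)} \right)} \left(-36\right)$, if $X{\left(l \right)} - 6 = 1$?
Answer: $0$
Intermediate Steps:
$X{\left(l \right)} = 7$ ($X{\left(l \right)} = 6 + 1 = 7$)
$q{\left(o \right)} = 2 + o \left(2 + o\right)$ ($q{\left(o \right)} = 2 + \left(o + 2\right) o = 2 + \left(2 + o\right) o = 2 + o \left(2 + o\right)$)
$0 q{\left(0 X{\left(4 \right)} \right)} \left(-36\right) = 0 \left(2 + \left(0 \cdot 7\right)^{2} + 2 \cdot 0 \cdot 7\right) \left(-36\right) = 0 \left(2 + 0^{2} + 2 \cdot 0\right) \left(-36\right) = 0 \left(2 + 0 + 0\right) \left(-36\right) = 0 \cdot 2 \left(-36\right) = 0 \left(-36\right) = 0$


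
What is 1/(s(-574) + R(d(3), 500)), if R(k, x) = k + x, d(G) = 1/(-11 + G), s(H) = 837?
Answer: 8/10695 ≈ 0.00074801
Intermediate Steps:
1/(s(-574) + R(d(3), 500)) = 1/(837 + (1/(-11 + 3) + 500)) = 1/(837 + (1/(-8) + 500)) = 1/(837 + (-1/8 + 500)) = 1/(837 + 3999/8) = 1/(10695/8) = 8/10695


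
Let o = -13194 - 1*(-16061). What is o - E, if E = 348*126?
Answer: -40981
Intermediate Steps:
E = 43848
o = 2867 (o = -13194 + 16061 = 2867)
o - E = 2867 - 1*43848 = 2867 - 43848 = -40981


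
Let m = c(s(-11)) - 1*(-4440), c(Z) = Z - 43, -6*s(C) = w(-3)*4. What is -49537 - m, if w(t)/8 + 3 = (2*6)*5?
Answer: -53630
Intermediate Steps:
w(t) = 456 (w(t) = -24 + 8*((2*6)*5) = -24 + 8*(12*5) = -24 + 8*60 = -24 + 480 = 456)
s(C) = -304 (s(C) = -76*4 = -1/6*1824 = -304)
c(Z) = -43 + Z
m = 4093 (m = (-43 - 304) - 1*(-4440) = -347 + 4440 = 4093)
-49537 - m = -49537 - 1*4093 = -49537 - 4093 = -53630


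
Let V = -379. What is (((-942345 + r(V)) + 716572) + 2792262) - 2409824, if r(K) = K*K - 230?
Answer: 300076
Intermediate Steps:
r(K) = -230 + K² (r(K) = K² - 230 = -230 + K²)
(((-942345 + r(V)) + 716572) + 2792262) - 2409824 = (((-942345 + (-230 + (-379)²)) + 716572) + 2792262) - 2409824 = (((-942345 + (-230 + 143641)) + 716572) + 2792262) - 2409824 = (((-942345 + 143411) + 716572) + 2792262) - 2409824 = ((-798934 + 716572) + 2792262) - 2409824 = (-82362 + 2792262) - 2409824 = 2709900 - 2409824 = 300076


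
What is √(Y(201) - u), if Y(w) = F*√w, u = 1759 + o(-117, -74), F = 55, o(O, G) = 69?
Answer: √(-1828 + 55*√201) ≈ 32.377*I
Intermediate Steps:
u = 1828 (u = 1759 + 69 = 1828)
Y(w) = 55*√w
√(Y(201) - u) = √(55*√201 - 1*1828) = √(55*√201 - 1828) = √(-1828 + 55*√201)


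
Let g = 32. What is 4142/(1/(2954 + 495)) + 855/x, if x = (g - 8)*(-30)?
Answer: 228572109/16 ≈ 1.4286e+7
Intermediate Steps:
x = -720 (x = (32 - 8)*(-30) = 24*(-30) = -720)
4142/(1/(2954 + 495)) + 855/x = 4142/(1/(2954 + 495)) + 855/(-720) = 4142/(1/3449) + 855*(-1/720) = 4142/(1/3449) - 19/16 = 4142*3449 - 19/16 = 14285758 - 19/16 = 228572109/16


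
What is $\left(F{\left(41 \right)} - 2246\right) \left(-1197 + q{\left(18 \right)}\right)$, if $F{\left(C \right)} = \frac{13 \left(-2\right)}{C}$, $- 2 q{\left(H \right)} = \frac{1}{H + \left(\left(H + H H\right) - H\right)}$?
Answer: $\frac{330774596}{123} \approx 2.6892 \cdot 10^{6}$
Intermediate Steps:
$q{\left(H \right)} = - \frac{1}{2 \left(H + H^{2}\right)}$ ($q{\left(H \right)} = - \frac{1}{2 \left(H + \left(\left(H + H H\right) - H\right)\right)} = - \frac{1}{2 \left(H + \left(\left(H + H^{2}\right) - H\right)\right)} = - \frac{1}{2 \left(H + H^{2}\right)}$)
$F{\left(C \right)} = - \frac{26}{C}$
$\left(F{\left(41 \right)} - 2246\right) \left(-1197 + q{\left(18 \right)}\right) = \left(- \frac{26}{41} - 2246\right) \left(-1197 - \frac{1}{2 \cdot 18 \left(1 + 18\right)}\right) = \left(\left(-26\right) \frac{1}{41} - 2246\right) \left(-1197 - \frac{1}{36 \cdot 19}\right) = \left(- \frac{26}{41} - 2246\right) \left(-1197 - \frac{1}{36} \cdot \frac{1}{19}\right) = - \frac{92112 \left(-1197 - \frac{1}{684}\right)}{41} = \left(- \frac{92112}{41}\right) \left(- \frac{818749}{684}\right) = \frac{330774596}{123}$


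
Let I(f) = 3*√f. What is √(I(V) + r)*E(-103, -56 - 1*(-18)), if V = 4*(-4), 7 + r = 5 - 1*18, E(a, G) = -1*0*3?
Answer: 0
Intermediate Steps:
E(a, G) = 0 (E(a, G) = 0*3 = 0)
r = -20 (r = -7 + (5 - 1*18) = -7 + (5 - 18) = -7 - 13 = -20)
V = -16
√(I(V) + r)*E(-103, -56 - 1*(-18)) = √(3*√(-16) - 20)*0 = √(3*(4*I) - 20)*0 = √(12*I - 20)*0 = √(-20 + 12*I)*0 = 0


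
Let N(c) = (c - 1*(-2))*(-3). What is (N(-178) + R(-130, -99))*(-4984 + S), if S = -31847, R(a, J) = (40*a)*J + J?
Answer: -18976399299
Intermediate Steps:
R(a, J) = J + 40*J*a (R(a, J) = 40*J*a + J = J + 40*J*a)
N(c) = -6 - 3*c (N(c) = (c + 2)*(-3) = (2 + c)*(-3) = -6 - 3*c)
(N(-178) + R(-130, -99))*(-4984 + S) = ((-6 - 3*(-178)) - 99*(1 + 40*(-130)))*(-4984 - 31847) = ((-6 + 534) - 99*(1 - 5200))*(-36831) = (528 - 99*(-5199))*(-36831) = (528 + 514701)*(-36831) = 515229*(-36831) = -18976399299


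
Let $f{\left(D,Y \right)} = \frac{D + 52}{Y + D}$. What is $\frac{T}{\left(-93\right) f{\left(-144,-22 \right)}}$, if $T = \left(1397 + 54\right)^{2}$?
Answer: $- \frac{174748283}{4278} \approx -40848.0$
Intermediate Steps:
$T = 2105401$ ($T = 1451^{2} = 2105401$)
$f{\left(D,Y \right)} = \frac{52 + D}{D + Y}$
$\frac{T}{\left(-93\right) f{\left(-144,-22 \right)}} = \frac{2105401}{\left(-93\right) \frac{52 - 144}{-144 - 22}} = \frac{2105401}{\left(-93\right) \frac{1}{-166} \left(-92\right)} = \frac{2105401}{\left(-93\right) \left(\left(- \frac{1}{166}\right) \left(-92\right)\right)} = \frac{2105401}{\left(-93\right) \frac{46}{83}} = \frac{2105401}{- \frac{4278}{83}} = 2105401 \left(- \frac{83}{4278}\right) = - \frac{174748283}{4278}$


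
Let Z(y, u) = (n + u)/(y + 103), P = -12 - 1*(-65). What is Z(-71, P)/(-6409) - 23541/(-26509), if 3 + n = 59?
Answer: 689298161/776668256 ≈ 0.88751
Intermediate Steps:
n = 56 (n = -3 + 59 = 56)
P = 53 (P = -12 + 65 = 53)
Z(y, u) = (56 + u)/(103 + y) (Z(y, u) = (56 + u)/(y + 103) = (56 + u)/(103 + y))
Z(-71, P)/(-6409) - 23541/(-26509) = ((56 + 53)/(103 - 71))/(-6409) - 23541/(-26509) = (109/32)*(-1/6409) - 23541*(-1/26509) = ((1/32)*109)*(-1/6409) + 3363/3787 = (109/32)*(-1/6409) + 3363/3787 = -109/205088 + 3363/3787 = 689298161/776668256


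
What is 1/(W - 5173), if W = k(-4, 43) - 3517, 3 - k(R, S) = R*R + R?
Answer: -1/8699 ≈ -0.00011496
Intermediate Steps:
k(R, S) = 3 - R - R² (k(R, S) = 3 - (R*R + R) = 3 - (R² + R) = 3 - (R + R²) = 3 + (-R - R²) = 3 - R - R²)
W = -3526 (W = (3 - 1*(-4) - 1*(-4)²) - 3517 = (3 + 4 - 1*16) - 3517 = (3 + 4 - 16) - 3517 = -9 - 3517 = -3526)
1/(W - 5173) = 1/(-3526 - 5173) = 1/(-8699) = -1/8699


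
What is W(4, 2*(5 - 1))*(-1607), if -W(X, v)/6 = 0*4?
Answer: 0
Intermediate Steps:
W(X, v) = 0 (W(X, v) = -0*4 = -6*0 = 0)
W(4, 2*(5 - 1))*(-1607) = 0*(-1607) = 0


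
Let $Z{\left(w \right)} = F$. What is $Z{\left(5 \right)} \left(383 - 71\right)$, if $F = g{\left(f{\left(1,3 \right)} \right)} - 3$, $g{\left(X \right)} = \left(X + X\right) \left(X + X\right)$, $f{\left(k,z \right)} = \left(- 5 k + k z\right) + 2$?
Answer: $-936$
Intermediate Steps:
$f{\left(k,z \right)} = 2 - 5 k + k z$
$g{\left(X \right)} = 4 X^{2}$ ($g{\left(X \right)} = 2 X 2 X = 4 X^{2}$)
$F = -3$ ($F = 4 \left(2 - 5 + 1 \cdot 3\right)^{2} - 3 = 4 \left(2 - 5 + 3\right)^{2} - 3 = 4 \cdot 0^{2} - 3 = 4 \cdot 0 - 3 = 0 - 3 = -3$)
$Z{\left(w \right)} = -3$
$Z{\left(5 \right)} \left(383 - 71\right) = - 3 \left(383 - 71\right) = \left(-3\right) 312 = -936$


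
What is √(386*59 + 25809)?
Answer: √48583 ≈ 220.42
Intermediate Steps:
√(386*59 + 25809) = √(22774 + 25809) = √48583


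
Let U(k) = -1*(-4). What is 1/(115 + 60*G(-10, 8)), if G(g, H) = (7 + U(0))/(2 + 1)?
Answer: 1/335 ≈ 0.0029851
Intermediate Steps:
U(k) = 4
G(g, H) = 11/3 (G(g, H) = (7 + 4)/(2 + 1) = 11/3)
1/(115 + 60*G(-10, 8)) = 1/(115 + 60*(11/3)) = 1/(115 + 220) = 1/335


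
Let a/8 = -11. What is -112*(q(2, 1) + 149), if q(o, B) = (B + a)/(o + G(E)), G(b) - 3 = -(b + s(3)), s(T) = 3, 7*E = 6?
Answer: -8162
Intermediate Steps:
E = 6/7 (E = (⅐)*6 = 6/7 ≈ 0.85714)
a = -88 (a = 8*(-11) = -88)
G(b) = -b (G(b) = 3 - (b + 3) = 3 - (3 + b) = 3 + (-3 - b) = -b)
q(o, B) = (-88 + B)/(-6/7 + o) (q(o, B) = (B - 88)/(o - 1*6/7) = (-88 + B)/(o - 6/7) = (-88 + B)/(-6/7 + o))
-112*(q(2, 1) + 149) = -112*(7*(-88 + 1)/(-6 + 7*2) + 149) = -112*(7*(-87)/(-6 + 14) + 149) = -112*(7*(-87)/8 + 149) = -112*(7*(⅛)*(-87) + 149) = -112*(-609/8 + 149) = -112*583/8 = -8162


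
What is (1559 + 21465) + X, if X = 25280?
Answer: 48304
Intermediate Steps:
(1559 + 21465) + X = (1559 + 21465) + 25280 = 23024 + 25280 = 48304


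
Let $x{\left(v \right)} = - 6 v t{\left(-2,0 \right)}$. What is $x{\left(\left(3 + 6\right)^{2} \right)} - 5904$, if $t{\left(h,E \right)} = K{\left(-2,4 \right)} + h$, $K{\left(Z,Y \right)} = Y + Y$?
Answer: $-8820$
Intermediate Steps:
$K{\left(Z,Y \right)} = 2 Y$
$t{\left(h,E \right)} = 8 + h$ ($t{\left(h,E \right)} = 2 \cdot 4 + h = 8 + h$)
$x{\left(v \right)} = - 36 v$ ($x{\left(v \right)} = - 6 v \left(8 - 2\right) = - 6 v 6 = - 36 v$)
$x{\left(\left(3 + 6\right)^{2} \right)} - 5904 = - 36 \left(3 + 6\right)^{2} - 5904 = - 36 \cdot 9^{2} - 5904 = \left(-36\right) 81 - 5904 = -2916 - 5904 = -8820$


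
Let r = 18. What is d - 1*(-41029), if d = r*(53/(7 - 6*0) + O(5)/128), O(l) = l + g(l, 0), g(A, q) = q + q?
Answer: 18442363/448 ≈ 41166.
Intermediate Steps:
g(A, q) = 2*q
O(l) = l (O(l) = l + 2*0 = l + 0 = l)
d = 61371/448 (d = 18*(53/(7 - 6*0) + 5/128) = 18*(53/(7 + 0) + 5*(1/128)) = 18*(53/7 + 5/128) = 18*(6819/896) = 61371/448 ≈ 136.99)
d - 1*(-41029) = 61371/448 - 1*(-41029) = 61371/448 + 41029 = 18442363/448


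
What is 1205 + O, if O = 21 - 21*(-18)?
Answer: 1604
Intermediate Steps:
O = 399 (O = 21 + 378 = 399)
1205 + O = 1205 + 399 = 1604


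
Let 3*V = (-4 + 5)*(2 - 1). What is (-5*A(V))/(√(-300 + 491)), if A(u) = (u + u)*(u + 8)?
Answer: -250*√191/1719 ≈ -2.0099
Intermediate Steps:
V = ⅓ (V = ((-4 + 5)*(2 - 1))/3 = (1*1)/3 = (⅓)*1 = ⅓ ≈ 0.33333)
A(u) = 2*u*(8 + u) (A(u) = (2*u)*(8 + u) = 2*u*(8 + u))
(-5*A(V))/(√(-300 + 491)) = (-10*(8 + ⅓)/3)/(√(-300 + 491)) = (-10*25/(3*3))/(√191) = (-5*50/9)*(√191/191) = -250*√191/1719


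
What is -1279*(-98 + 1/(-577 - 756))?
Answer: 167082165/1333 ≈ 1.2534e+5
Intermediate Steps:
-1279*(-98 + 1/(-577 - 756)) = -1279*(-98 + 1/(-1333)) = -1279*(-98 - 1/1333) = -1279*(-130635/1333) = 167082165/1333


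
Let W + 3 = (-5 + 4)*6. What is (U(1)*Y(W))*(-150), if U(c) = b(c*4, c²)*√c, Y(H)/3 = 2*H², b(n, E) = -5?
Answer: 364500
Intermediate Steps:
W = -9 (W = -3 + (-5 + 4)*6 = -3 - 1*6 = -3 - 6 = -9)
Y(H) = 6*H² (Y(H) = 3*(2*H²) = 6*H²)
U(c) = -5*√c
(U(1)*Y(W))*(-150) = ((-5*√1)*(6*(-9)²))*(-150) = ((-5*1)*(6*81))*(-150) = -5*486*(-150) = -2430*(-150) = 364500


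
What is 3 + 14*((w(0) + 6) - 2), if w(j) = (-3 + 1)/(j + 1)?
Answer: 31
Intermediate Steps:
w(j) = -2/(1 + j)
3 + 14*((w(0) + 6) - 2) = 3 + 14*((-2/(1 + 0) + 6) - 2) = 3 + 14*((-2/1 + 6) - 2) = 3 + 14*((-2*1 + 6) - 2) = 3 + 14*((-2 + 6) - 2) = 3 + 14*(4 - 2) = 3 + 14*2 = 3 + 28 = 31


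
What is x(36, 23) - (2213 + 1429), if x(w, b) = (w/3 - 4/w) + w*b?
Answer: -25219/9 ≈ -2802.1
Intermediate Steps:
x(w, b) = -4/w + w/3 + b*w (x(w, b) = (w*(⅓) - 4/w) + b*w = (w/3 - 4/w) + b*w = (-4/w + w/3) + b*w = -4/w + w/3 + b*w)
x(36, 23) - (2213 + 1429) = (-4/36 + (⅓)*36 + 23*36) - (2213 + 1429) = (-4*1/36 + 12 + 828) - 1*3642 = (-⅑ + 12 + 828) - 3642 = 7559/9 - 3642 = -25219/9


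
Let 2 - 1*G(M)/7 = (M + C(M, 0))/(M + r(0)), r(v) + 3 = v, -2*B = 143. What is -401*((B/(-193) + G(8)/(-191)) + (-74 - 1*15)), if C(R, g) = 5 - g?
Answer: 13098022999/368630 ≈ 35532.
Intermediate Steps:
B = -143/2 (B = -½*143 = -143/2 ≈ -71.500)
r(v) = -3 + v
G(M) = 14 - 7*(5 + M)/(-3 + M) (G(M) = 14 - 7*(M + (5 - 1*0))/(M + (-3 + 0)) = 14 - 7*(M + (5 + 0))/(M - 3) = 14 - 7*(M + 5)/(-3 + M) = 14 - 7*(5 + M)/(-3 + M))
-401*((B/(-193) + G(8)/(-191)) + (-74 - 1*15)) = -401*((-143/2/(-193) + (7*(-11 + 8)/(-3 + 8))/(-191)) + (-74 - 1*15)) = -401*((-143/2*(-1/193) + (7*(-3)/5)*(-1/191)) + (-74 - 15)) = -401*((143/386 + (7*(⅕)*(-3))*(-1/191)) - 89) = -401*((143/386 - 21/5*(-1/191)) - 89) = -401*((143/386 + 21/955) - 89) = -401*(144671/368630 - 89) = -401*(-32663399/368630) = 13098022999/368630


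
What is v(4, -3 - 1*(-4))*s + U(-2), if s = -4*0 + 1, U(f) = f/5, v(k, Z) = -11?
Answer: -57/5 ≈ -11.400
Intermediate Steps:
U(f) = f/5 (U(f) = f*(⅕) = f/5)
s = 1 (s = 0 + 1 = 1)
v(4, -3 - 1*(-4))*s + U(-2) = -11*1 + (⅕)*(-2) = -11 - ⅖ = -57/5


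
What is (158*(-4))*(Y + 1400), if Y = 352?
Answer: -1107264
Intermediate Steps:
(158*(-4))*(Y + 1400) = (158*(-4))*(352 + 1400) = -632*1752 = -1107264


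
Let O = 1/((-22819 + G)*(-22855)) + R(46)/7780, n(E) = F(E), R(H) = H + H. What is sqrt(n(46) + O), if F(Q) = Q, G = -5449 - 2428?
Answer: sqrt(856711696218951843776310)/136452852060 ≈ 6.7832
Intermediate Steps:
G = -7877
R(H) = 2*H
n(E) = E
O = 3227162957/272905704120 (O = 1/(-22819 - 7877*(-22855)) + (2*46)/7780 = -1/22855/(-30696) + 92*(1/7780) = -1/30696*(-1/22855) + 23/1945 = 1/701557080 + 23/1945 = 3227162957/272905704120 ≈ 0.011825)
sqrt(n(46) + O) = sqrt(46 + 3227162957/272905704120) = sqrt(12556889552477/272905704120) = sqrt(856711696218951843776310)/136452852060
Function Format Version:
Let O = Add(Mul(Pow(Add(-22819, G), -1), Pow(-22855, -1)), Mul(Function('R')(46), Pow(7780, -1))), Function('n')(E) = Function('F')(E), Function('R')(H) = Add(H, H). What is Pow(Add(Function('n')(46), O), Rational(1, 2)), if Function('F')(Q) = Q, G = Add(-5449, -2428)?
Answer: Mul(Rational(1, 136452852060), Pow(856711696218951843776310, Rational(1, 2))) ≈ 6.7832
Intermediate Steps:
G = -7877
Function('R')(H) = Mul(2, H)
Function('n')(E) = E
O = Rational(3227162957, 272905704120) (O = Add(Mul(Pow(Add(-22819, -7877), -1), Pow(-22855, -1)), Mul(Mul(2, 46), Pow(7780, -1))) = Add(Mul(Pow(-30696, -1), Rational(-1, 22855)), Mul(92, Rational(1, 7780))) = Add(Mul(Rational(-1, 30696), Rational(-1, 22855)), Rational(23, 1945)) = Add(Rational(1, 701557080), Rational(23, 1945)) = Rational(3227162957, 272905704120) ≈ 0.011825)
Pow(Add(Function('n')(46), O), Rational(1, 2)) = Pow(Add(46, Rational(3227162957, 272905704120)), Rational(1, 2)) = Pow(Rational(12556889552477, 272905704120), Rational(1, 2)) = Mul(Rational(1, 136452852060), Pow(856711696218951843776310, Rational(1, 2)))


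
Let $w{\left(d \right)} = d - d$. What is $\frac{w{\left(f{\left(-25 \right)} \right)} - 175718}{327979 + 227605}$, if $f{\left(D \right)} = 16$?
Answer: $- \frac{87859}{277792} \approx -0.31628$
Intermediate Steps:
$w{\left(d \right)} = 0$
$\frac{w{\left(f{\left(-25 \right)} \right)} - 175718}{327979 + 227605} = \frac{0 - 175718}{327979 + 227605} = - \frac{175718}{555584} = \left(-175718\right) \frac{1}{555584} = - \frac{87859}{277792}$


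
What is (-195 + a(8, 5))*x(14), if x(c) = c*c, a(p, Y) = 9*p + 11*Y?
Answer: -13328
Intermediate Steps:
x(c) = c**2
(-195 + a(8, 5))*x(14) = (-195 + (9*8 + 11*5))*14**2 = (-195 + (72 + 55))*196 = (-195 + 127)*196 = -68*196 = -13328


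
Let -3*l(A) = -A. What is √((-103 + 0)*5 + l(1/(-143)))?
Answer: 2*I*√23695386/429 ≈ 22.694*I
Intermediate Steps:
l(A) = A/3 (l(A) = -(-1)*A/3 = A/3)
√((-103 + 0)*5 + l(1/(-143))) = √((-103 + 0)*5 + (⅓)/(-143)) = √(-103*5 + (⅓)*(-1/143)) = √(-515 - 1/429) = √(-220936/429) = 2*I*√23695386/429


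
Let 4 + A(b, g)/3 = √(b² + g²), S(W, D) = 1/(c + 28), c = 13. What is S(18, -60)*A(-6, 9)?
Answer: -12/41 + 9*√13/41 ≈ 0.49878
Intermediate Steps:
S(W, D) = 1/41 (S(W, D) = 1/(13 + 28) = 1/41)
A(b, g) = -12 + 3*√(b² + g²)
S(18, -60)*A(-6, 9) = (-12 + 3*√((-6)² + 9²))/41 = (-12 + 3*√(36 + 81))/41 = (-12 + 3*√117)/41 = (-12 + 3*(3*√13))/41 = (-12 + 9*√13)/41 = -12/41 + 9*√13/41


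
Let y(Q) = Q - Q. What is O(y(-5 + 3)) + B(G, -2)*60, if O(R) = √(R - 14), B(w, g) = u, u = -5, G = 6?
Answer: -300 + I*√14 ≈ -300.0 + 3.7417*I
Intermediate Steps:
B(w, g) = -5
y(Q) = 0
O(R) = √(-14 + R)
O(y(-5 + 3)) + B(G, -2)*60 = √(-14 + 0) - 5*60 = √(-14) - 300 = I*√14 - 300 = -300 + I*√14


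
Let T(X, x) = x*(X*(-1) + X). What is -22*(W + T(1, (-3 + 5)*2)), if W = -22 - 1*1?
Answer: 506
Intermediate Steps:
W = -23 (W = -22 - 1 = -23)
T(X, x) = 0 (T(X, x) = x*(-X + X) = x*0 = 0)
-22*(W + T(1, (-3 + 5)*2)) = -22*(-23 + 0) = -22*(-23) = 506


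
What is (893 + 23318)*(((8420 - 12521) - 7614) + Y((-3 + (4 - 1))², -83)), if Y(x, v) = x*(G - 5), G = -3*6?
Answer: -283631865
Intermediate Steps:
G = -18
Y(x, v) = -23*x (Y(x, v) = x*(-18 - 5) = x*(-23) = -23*x)
(893 + 23318)*(((8420 - 12521) - 7614) + Y((-3 + (4 - 1))², -83)) = (893 + 23318)*(((8420 - 12521) - 7614) - 23*(-3 + (4 - 1))²) = 24211*((-4101 - 7614) - 23*(-3 + 3)²) = 24211*(-11715 - 23*0²) = 24211*(-11715 - 23*0) = 24211*(-11715 + 0) = 24211*(-11715) = -283631865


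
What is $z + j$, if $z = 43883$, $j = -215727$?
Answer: $-171844$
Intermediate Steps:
$z + j = 43883 - 215727 = -171844$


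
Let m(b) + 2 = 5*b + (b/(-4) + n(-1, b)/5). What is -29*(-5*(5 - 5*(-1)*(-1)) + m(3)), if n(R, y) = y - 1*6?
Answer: -6757/20 ≈ -337.85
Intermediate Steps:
n(R, y) = -6 + y (n(R, y) = y - 6 = -6 + y)
m(b) = -16/5 + 99*b/20 (m(b) = -2 + (5*b + (b/(-4) + (-6 + b)/5)) = -2 + (5*b + (b*(-1/4) + (-6 + b)*(1/5))) = -2 + (5*b + (-b/4 + (-6/5 + b/5))) = -2 + (5*b + (-6/5 - b/20)) = -2 + (-6/5 + 99*b/20) = -16/5 + 99*b/20)
-29*(-5*(5 - 5*(-1)*(-1)) + m(3)) = -29*(-5*(5 - 5*(-1)*(-1)) + (-16/5 + (99/20)*3)) = -29*(-5*(5 + 5*(-1)) + (-16/5 + 297/20)) = -29*(-5*(5 - 5) + 233/20) = -29*(-5*0 + 233/20) = -29*(0 + 233/20) = -29*233/20 = -6757/20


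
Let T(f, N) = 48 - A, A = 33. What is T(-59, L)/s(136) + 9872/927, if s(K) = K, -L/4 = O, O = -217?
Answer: 1356497/126072 ≈ 10.760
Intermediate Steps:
L = 868 (L = -4*(-217) = 868)
T(f, N) = 15 (T(f, N) = 48 - 1*33 = 48 - 33 = 15)
T(-59, L)/s(136) + 9872/927 = 15/136 + 9872/927 = 1356497/126072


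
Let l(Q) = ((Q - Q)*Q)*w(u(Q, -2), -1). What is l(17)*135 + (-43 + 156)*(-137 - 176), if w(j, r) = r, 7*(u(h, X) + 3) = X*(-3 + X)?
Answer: -35369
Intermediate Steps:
u(h, X) = -3 + X*(-3 + X)/7 (u(h, X) = -3 + (X*(-3 + X))/7 = -3 + X*(-3 + X)/7)
l(Q) = 0 (l(Q) = ((Q - Q)*Q)*(-1) = (0*Q)*(-1) = 0*(-1) = 0)
l(17)*135 + (-43 + 156)*(-137 - 176) = 0*135 + (-43 + 156)*(-137 - 176) = 0 + 113*(-313) = 0 - 35369 = -35369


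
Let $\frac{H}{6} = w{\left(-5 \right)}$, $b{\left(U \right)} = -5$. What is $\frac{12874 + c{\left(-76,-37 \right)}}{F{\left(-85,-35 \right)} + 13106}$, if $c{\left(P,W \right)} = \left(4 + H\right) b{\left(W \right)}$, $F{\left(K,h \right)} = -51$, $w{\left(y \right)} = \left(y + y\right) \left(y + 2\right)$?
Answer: $\frac{11954}{13055} \approx 0.91566$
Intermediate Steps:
$w{\left(y \right)} = 2 y \left(2 + y\right)$
$H = 180$ ($H = 6 \cdot 2 \left(-5\right) \left(2 - 5\right) = 6 \cdot 2 \left(-5\right) \left(-3\right) = 6 \cdot 30 = 180$)
$c{\left(P,W \right)} = -920$ ($c{\left(P,W \right)} = \left(4 + 180\right) \left(-5\right) = 184 \left(-5\right) = -920$)
$\frac{12874 + c{\left(-76,-37 \right)}}{F{\left(-85,-35 \right)} + 13106} = \frac{12874 - 920}{-51 + 13106} = \frac{11954}{13055}$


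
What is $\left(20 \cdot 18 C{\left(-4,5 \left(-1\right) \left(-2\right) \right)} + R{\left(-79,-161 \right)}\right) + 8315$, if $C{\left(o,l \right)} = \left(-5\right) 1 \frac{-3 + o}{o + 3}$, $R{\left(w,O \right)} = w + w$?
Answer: $-4443$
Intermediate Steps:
$R{\left(w,O \right)} = 2 w$
$C{\left(o,l \right)} = - \frac{5 \left(-3 + o\right)}{3 + o}$ ($C{\left(o,l \right)} = - 5 \frac{-3 + o}{3 + o} = - \frac{5 \left(-3 + o\right)}{3 + o}$)
$\left(20 \cdot 18 C{\left(-4,5 \left(-1\right) \left(-2\right) \right)} + R{\left(-79,-161 \right)}\right) + 8315 = \left(20 \cdot 18 \frac{5 \left(3 - -4\right)}{3 - 4} + 2 \left(-79\right)\right) + 8315 = \left(360 \frac{5 \left(3 + 4\right)}{-1} - 158\right) + 8315 = \left(360 \cdot 5 \left(-1\right) 7 - 158\right) + 8315 = \left(360 \left(-35\right) - 158\right) + 8315 = \left(-12600 - 158\right) + 8315 = -12758 + 8315 = -4443$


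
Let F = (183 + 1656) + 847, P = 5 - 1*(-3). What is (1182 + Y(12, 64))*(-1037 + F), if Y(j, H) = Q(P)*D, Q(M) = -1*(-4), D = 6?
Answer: 1988694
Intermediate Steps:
P = 8 (P = 5 + 3 = 8)
F = 2686 (F = 1839 + 847 = 2686)
Q(M) = 4
Y(j, H) = 24 (Y(j, H) = 4*6 = 24)
(1182 + Y(12, 64))*(-1037 + F) = (1182 + 24)*(-1037 + 2686) = 1206*1649 = 1988694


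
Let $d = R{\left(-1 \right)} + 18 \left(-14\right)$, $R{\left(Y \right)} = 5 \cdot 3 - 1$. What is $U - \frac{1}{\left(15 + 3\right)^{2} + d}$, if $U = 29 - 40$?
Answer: $- \frac{947}{86} \approx -11.012$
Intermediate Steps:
$R{\left(Y \right)} = 14$ ($R{\left(Y \right)} = 15 - 1 = 14$)
$U = -11$ ($U = 29 - 40 = -11$)
$d = -238$ ($d = 14 + 18 \left(-14\right) = 14 - 252 = -238$)
$U - \frac{1}{\left(15 + 3\right)^{2} + d} = -11 - \frac{1}{\left(15 + 3\right)^{2} - 238} = -11 - \frac{1}{18^{2} - 238} = -11 - \frac{1}{324 - 238} = -11 - \frac{1}{86} = - \frac{947}{86}$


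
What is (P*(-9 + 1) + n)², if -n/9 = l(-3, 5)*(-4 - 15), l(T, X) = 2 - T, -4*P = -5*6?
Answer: 632025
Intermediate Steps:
P = 15/2 (P = -(-5)*6/4 = -¼*(-30) = 15/2 ≈ 7.5000)
n = 855 (n = -9*(2 - 1*(-3))*(-4 - 15) = -9*(2 + 3)*(-19) = -45*(-19) = -9*(-95) = 855)
(P*(-9 + 1) + n)² = (15*(-9 + 1)/2 + 855)² = ((15/2)*(-8) + 855)² = (-60 + 855)² = 795² = 632025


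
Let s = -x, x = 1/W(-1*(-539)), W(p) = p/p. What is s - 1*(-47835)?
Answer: 47834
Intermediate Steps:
W(p) = 1
x = 1 (x = 1/1 = 1)
s = -1 (s = -1*1 = -1)
s - 1*(-47835) = -1 - 1*(-47835) = -1 + 47835 = 47834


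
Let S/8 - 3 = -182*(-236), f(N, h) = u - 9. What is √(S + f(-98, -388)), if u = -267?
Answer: 2*√85841 ≈ 585.97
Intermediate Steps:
f(N, h) = -276 (f(N, h) = -267 - 9 = -276)
S = 343640 (S = 24 + 8*(-182*(-236)) = 24 + 8*42952 = 24 + 343616 = 343640)
√(S + f(-98, -388)) = √(343640 - 276) = √343364 = 2*√85841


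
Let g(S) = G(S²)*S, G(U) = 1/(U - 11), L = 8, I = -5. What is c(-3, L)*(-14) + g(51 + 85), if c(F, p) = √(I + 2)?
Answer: 136/18485 - 14*I*√3 ≈ 0.0073573 - 24.249*I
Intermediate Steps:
G(U) = 1/(-11 + U)
c(F, p) = I*√3 (c(F, p) = √(-5 + 2) = √(-3) = I*√3)
g(S) = S/(-11 + S²)
c(-3, L)*(-14) + g(51 + 85) = (I*√3)*(-14) + (51 + 85)/(-11 + (51 + 85)²) = -14*I*√3 + 136/(-11 + 136²) = -14*I*√3 + 136/(-11 + 18496) = -14*I*√3 + 136/18485 = 136/18485 - 14*I*√3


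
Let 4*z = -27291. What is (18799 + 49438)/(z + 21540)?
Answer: 272948/58869 ≈ 4.6365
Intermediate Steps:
z = -27291/4 (z = (¼)*(-27291) = -27291/4 ≈ -6822.8)
(18799 + 49438)/(z + 21540) = (18799 + 49438)/(-27291/4 + 21540) = 68237/(58869/4) = 68237*(4/58869) = 272948/58869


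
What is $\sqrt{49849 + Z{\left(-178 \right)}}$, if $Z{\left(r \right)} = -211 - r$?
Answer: $2 \sqrt{12454} \approx 223.2$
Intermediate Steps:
$\sqrt{49849 + Z{\left(-178 \right)}} = \sqrt{49849 - 33} = \sqrt{49816} = 2 \sqrt{12454}$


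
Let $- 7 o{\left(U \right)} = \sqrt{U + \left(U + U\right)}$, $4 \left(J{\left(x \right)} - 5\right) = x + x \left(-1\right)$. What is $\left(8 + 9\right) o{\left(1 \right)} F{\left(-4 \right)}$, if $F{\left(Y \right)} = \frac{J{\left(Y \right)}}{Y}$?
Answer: $\frac{85 \sqrt{3}}{28} \approx 5.258$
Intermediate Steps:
$J{\left(x \right)} = 5$ ($J{\left(x \right)} = 5 + \frac{x + x \left(-1\right)}{4} = 5 + \frac{x - x}{4} = 5 + \frac{1}{4} \cdot 0 = 5 + 0 = 5$)
$o{\left(U \right)} = - \frac{\sqrt{3} \sqrt{U}}{7}$ ($o{\left(U \right)} = - \frac{\sqrt{U + \left(U + U\right)}}{7} = - \frac{\sqrt{U + 2 U}}{7} = - \frac{\sqrt{3 U}}{7} = - \frac{\sqrt{3} \sqrt{U}}{7}$)
$F{\left(Y \right)} = \frac{5}{Y}$
$\left(8 + 9\right) o{\left(1 \right)} F{\left(-4 \right)} = \left(8 + 9\right) \left(- \frac{\sqrt{3} \sqrt{1}}{7}\right) \frac{5}{-4} = 17 \left(\left(- \frac{1}{7}\right) \sqrt{3} \cdot 1\right) 5 \left(- \frac{1}{4}\right) = 17 \left(- \frac{\sqrt{3}}{7}\right) \left(- \frac{5}{4}\right) = - \frac{17 \sqrt{3}}{7} \left(- \frac{5}{4}\right) = \frac{85 \sqrt{3}}{28}$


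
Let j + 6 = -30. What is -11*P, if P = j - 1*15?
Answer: 561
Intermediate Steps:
j = -36 (j = -6 - 30 = -36)
P = -51 (P = -36 - 1*15 = -36 - 15 = -51)
-11*P = -11*(-51) = 561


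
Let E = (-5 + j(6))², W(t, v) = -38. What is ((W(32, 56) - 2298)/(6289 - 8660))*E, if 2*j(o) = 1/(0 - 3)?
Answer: 561224/21339 ≈ 26.300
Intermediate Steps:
j(o) = -⅙ (j(o) = 1/(2*(0 - 3)) = (½)/(-3) = (½)*(-⅓) = -⅙)
E = 961/36 (E = (-5 - ⅙)² = (-31/6)² = 961/36 ≈ 26.694)
((W(32, 56) - 2298)/(6289 - 8660))*E = ((-38 - 2298)/(6289 - 8660))*(961/36) = -2336/(-2371)*(961/36) = -2336*(-1/2371)*(961/36) = (2336/2371)*(961/36) = 561224/21339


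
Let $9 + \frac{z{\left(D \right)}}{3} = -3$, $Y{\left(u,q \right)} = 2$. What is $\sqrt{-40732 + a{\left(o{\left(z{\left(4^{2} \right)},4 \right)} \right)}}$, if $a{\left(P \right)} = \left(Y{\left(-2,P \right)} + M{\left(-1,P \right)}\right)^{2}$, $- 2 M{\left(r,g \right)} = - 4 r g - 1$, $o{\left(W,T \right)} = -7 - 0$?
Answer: $\frac{i \sqrt{161839}}{2} \approx 201.15 i$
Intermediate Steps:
$z{\left(D \right)} = -36$ ($z{\left(D \right)} = -27 + 3 \left(-3\right) = -27 - 9 = -36$)
$o{\left(W,T \right)} = -7$ ($o{\left(W,T \right)} = -7 + 0 = -7$)
$M{\left(r,g \right)} = \frac{1}{2} + 2 g r$ ($M{\left(r,g \right)} = - \frac{- 4 r g - 1}{2} = - \frac{- 4 g r - 1}{2} = - \frac{-1 - 4 g r}{2} = \frac{1}{2} + 2 g r$)
$a{\left(P \right)} = \left(\frac{5}{2} - 2 P\right)^{2}$ ($a{\left(P \right)} = \left(2 + \left(\frac{1}{2} + 2 P \left(-1\right)\right)\right)^{2} = \left(2 - \left(- \frac{1}{2} + 2 P\right)\right)^{2} = \left(\frac{5}{2} - 2 P\right)^{2}$)
$\sqrt{-40732 + a{\left(o{\left(z{\left(4^{2} \right)},4 \right)} \right)}} = \sqrt{-40732 + \frac{\left(5 - -28\right)^{2}}{4}} = \sqrt{-40732 + \frac{\left(5 + 28\right)^{2}}{4}} = \sqrt{-40732 + \frac{33^{2}}{4}} = \sqrt{-40732 + \frac{1}{4} \cdot 1089} = \sqrt{-40732 + \frac{1089}{4}} = \sqrt{- \frac{161839}{4}} = \frac{i \sqrt{161839}}{2}$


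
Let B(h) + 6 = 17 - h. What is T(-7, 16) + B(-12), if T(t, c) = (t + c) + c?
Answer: 48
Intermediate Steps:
T(t, c) = t + 2*c (T(t, c) = (c + t) + c = t + 2*c)
B(h) = 11 - h (B(h) = -6 + (17 - h) = 11 - h)
T(-7, 16) + B(-12) = (-7 + 2*16) + (11 - 1*(-12)) = (-7 + 32) + (11 + 12) = 25 + 23 = 48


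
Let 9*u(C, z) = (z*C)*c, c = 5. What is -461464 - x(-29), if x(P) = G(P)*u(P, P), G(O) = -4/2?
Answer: -4144766/9 ≈ -4.6053e+5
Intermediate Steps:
u(C, z) = 5*C*z/9 (u(C, z) = ((z*C)*5)/9 = ((C*z)*5)/9 = (5*C*z)/9 = 5*C*z/9)
G(O) = -2 (G(O) = -4*½ = -2)
x(P) = -10*P²/9 (x(P) = -10*P*P/9 = -10*P²/9)
-461464 - x(-29) = -461464 - (-10)*(-29)²/9 = -461464 - (-10)*841/9 = -461464 - 1*(-8410/9) = -461464 + 8410/9 = -4144766/9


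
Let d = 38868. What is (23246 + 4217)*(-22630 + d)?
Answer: 445944194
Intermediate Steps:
(23246 + 4217)*(-22630 + d) = (23246 + 4217)*(-22630 + 38868) = 27463*16238 = 445944194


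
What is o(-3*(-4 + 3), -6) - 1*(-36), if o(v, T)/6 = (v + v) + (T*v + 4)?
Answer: -12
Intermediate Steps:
o(v, T) = 24 + 12*v + 6*T*v (o(v, T) = 6*((v + v) + (T*v + 4)) = 6*(2*v + (4 + T*v)) = 6*(4 + 2*v + T*v) = 24 + 12*v + 6*T*v)
o(-3*(-4 + 3), -6) - 1*(-36) = (24 + 12*(-3*(-4 + 3)) + 6*(-6)*(-3*(-4 + 3))) - 1*(-36) = (24 + 12*(-3*(-1)) + 6*(-6)*(-3*(-1))) + 36 = (24 + 12*3 + 6*(-6)*3) + 36 = (24 + 36 - 108) + 36 = -48 + 36 = -12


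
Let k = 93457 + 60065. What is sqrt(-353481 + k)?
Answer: I*sqrt(199959) ≈ 447.17*I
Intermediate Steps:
k = 153522
sqrt(-353481 + k) = sqrt(-353481 + 153522) = sqrt(-199959) = I*sqrt(199959)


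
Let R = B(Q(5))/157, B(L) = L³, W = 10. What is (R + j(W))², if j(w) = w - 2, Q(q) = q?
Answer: 1907161/24649 ≈ 77.373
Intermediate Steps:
j(w) = -2 + w
R = 125/157 (R = 5³/157 = 125*(1/157) = 125/157 ≈ 0.79618)
(R + j(W))² = (125/157 + (-2 + 10))² = (125/157 + 8)² = (1381/157)² = 1907161/24649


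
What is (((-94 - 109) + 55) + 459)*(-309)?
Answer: -96099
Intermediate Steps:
(((-94 - 109) + 55) + 459)*(-309) = ((-203 + 55) + 459)*(-309) = (-148 + 459)*(-309) = 311*(-309) = -96099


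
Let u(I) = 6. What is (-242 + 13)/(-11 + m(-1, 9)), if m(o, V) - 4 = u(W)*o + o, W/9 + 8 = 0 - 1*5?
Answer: 229/14 ≈ 16.357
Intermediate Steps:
W = -117 (W = -72 + 9*(0 - 1*5) = -72 + 9*(0 - 5) = -72 + 9*(-5) = -72 - 45 = -117)
m(o, V) = 4 + 7*o (m(o, V) = 4 + (6*o + o) = 4 + 7*o)
(-242 + 13)/(-11 + m(-1, 9)) = (-242 + 13)/(-11 + (4 + 7*(-1))) = -229/(-11 + (4 - 7)) = -229/(-11 - 3) = -229/(-14) = -229*(-1/14) = 229/14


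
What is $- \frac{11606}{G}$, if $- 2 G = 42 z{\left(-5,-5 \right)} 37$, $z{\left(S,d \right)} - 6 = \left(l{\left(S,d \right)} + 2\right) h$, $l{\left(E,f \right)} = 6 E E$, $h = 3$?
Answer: $\frac{829}{25641} \approx 0.032331$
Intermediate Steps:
$l{\left(E,f \right)} = 6 E^{2}$
$z{\left(S,d \right)} = 12 + 18 S^{2}$ ($z{\left(S,d \right)} = 6 + \left(6 S^{2} + 2\right) 3 = 6 + \left(2 + 6 S^{2}\right) 3 = 6 + \left(6 + 18 S^{2}\right) = 12 + 18 S^{2}$)
$G = -358974$ ($G = - \frac{42 \left(12 + 18 \left(-5\right)^{2}\right) 37}{2} = - \frac{42 \left(12 + 18 \cdot 25\right) 37}{2} = - \frac{42 \left(12 + 450\right) 37}{2} = - \frac{42 \cdot 462 \cdot 37}{2} = - \frac{19404 \cdot 37}{2} = \left(- \frac{1}{2}\right) 717948 = -358974$)
$- \frac{11606}{G} = - \frac{11606}{-358974} = \left(-11606\right) \left(- \frac{1}{358974}\right) = \frac{829}{25641}$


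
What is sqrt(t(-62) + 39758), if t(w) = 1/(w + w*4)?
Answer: sqrt(3820743490)/310 ≈ 199.39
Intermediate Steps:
t(w) = 1/(5*w) (t(w) = 1/(w + 4*w) = 1/(5*w))
sqrt(t(-62) + 39758) = sqrt((1/5)/(-62) + 39758) = sqrt((1/5)*(-1/62) + 39758) = sqrt(-1/310 + 39758) = sqrt(12324979/310) = sqrt(3820743490)/310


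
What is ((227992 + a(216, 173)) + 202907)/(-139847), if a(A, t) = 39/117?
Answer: -1292698/419541 ≈ -3.0812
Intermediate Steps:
a(A, t) = ⅓ (a(A, t) = 39*(1/117) = ⅓)
((227992 + a(216, 173)) + 202907)/(-139847) = ((227992 + ⅓) + 202907)/(-139847) = (683977/3 + 202907)*(-1/139847) = (1292698/3)*(-1/139847) = -1292698/419541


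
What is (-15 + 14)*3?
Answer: -3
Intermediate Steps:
(-15 + 14)*3 = -1*3 = -3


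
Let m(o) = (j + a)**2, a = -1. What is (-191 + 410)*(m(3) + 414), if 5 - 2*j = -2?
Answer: 368139/4 ≈ 92035.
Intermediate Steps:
j = 7/2 (j = 5/2 - 1/2*(-2) = 5/2 + 1 = 7/2 ≈ 3.5000)
m(o) = 25/4 (m(o) = (7/2 - 1)**2 = (5/2)**2 = 25/4)
(-191 + 410)*(m(3) + 414) = (-191 + 410)*(25/4 + 414) = 219*(1681/4) = 368139/4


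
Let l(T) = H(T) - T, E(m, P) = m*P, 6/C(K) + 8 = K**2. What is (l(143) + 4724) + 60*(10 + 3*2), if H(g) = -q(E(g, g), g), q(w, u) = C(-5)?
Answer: 94191/17 ≈ 5540.6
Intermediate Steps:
C(K) = 6/(-8 + K**2)
E(m, P) = P*m
q(w, u) = 6/17 (q(w, u) = 6/(-8 + (-5)**2) = 6/(-8 + 25) = 6/17)
H(g) = -6/17 (H(g) = -1*6/17 = -6/17)
l(T) = -6/17 - T
(l(143) + 4724) + 60*(10 + 3*2) = ((-6/17 - 1*143) + 4724) + 60*(10 + 3*2) = ((-6/17 - 143) + 4724) + 60*(10 + 6) = (-2437/17 + 4724) + 60*16 = 77871/17 + 960 = 94191/17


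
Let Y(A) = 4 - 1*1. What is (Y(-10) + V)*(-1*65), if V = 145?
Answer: -9620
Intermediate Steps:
Y(A) = 3 (Y(A) = 4 - 1 = 3)
(Y(-10) + V)*(-1*65) = (3 + 145)*(-1*65) = 148*(-65) = -9620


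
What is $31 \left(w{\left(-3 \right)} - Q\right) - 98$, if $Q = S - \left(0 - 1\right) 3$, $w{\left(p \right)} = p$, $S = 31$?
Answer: $-1245$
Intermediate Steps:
$Q = 34$ ($Q = 31 - \left(0 - 1\right) 3 = 31 - \left(-1\right) 3 = 31 - -3 = 31 + 3 = 34$)
$31 \left(w{\left(-3 \right)} - Q\right) - 98 = 31 \left(-3 - 34\right) - 98 = 31 \left(-37\right) - 98 = -1147 - 98 = -1245$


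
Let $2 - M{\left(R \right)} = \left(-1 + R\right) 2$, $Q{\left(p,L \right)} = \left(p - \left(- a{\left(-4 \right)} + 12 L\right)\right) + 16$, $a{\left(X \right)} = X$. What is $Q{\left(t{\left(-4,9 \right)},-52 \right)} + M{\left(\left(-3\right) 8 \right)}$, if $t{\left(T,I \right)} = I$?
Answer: $697$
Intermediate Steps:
$Q{\left(p,L \right)} = 12 + p - 12 L$ ($Q{\left(p,L \right)} = \left(p - \left(4 + 12 L\right)\right) + 16 = \left(-4 + p - 12 L\right) + 16 = 12 + p - 12 L$)
$M{\left(R \right)} = 4 - 2 R$ ($M{\left(R \right)} = 2 - \left(-1 + R\right) 2 = 2 - \left(-2 + 2 R\right) = 4 - 2 R$)
$Q{\left(t{\left(-4,9 \right)},-52 \right)} + M{\left(\left(-3\right) 8 \right)} = \left(12 + 9 - -624\right) - \left(-4 + 2 \left(\left(-3\right) 8\right)\right) = \left(12 + 9 + 624\right) + \left(4 - -48\right) = 645 + \left(4 + 48\right) = 645 + 52 = 697$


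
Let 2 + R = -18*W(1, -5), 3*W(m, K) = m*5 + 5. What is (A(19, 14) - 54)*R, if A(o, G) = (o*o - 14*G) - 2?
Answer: -6758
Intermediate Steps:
W(m, K) = 5/3 + 5*m/3 (W(m, K) = (m*5 + 5)/3 = (5*m + 5)/3 = (5 + 5*m)/3 = 5/3 + 5*m/3)
A(o, G) = -2 + o**2 - 14*G (A(o, G) = (o**2 - 14*G) - 2 = -2 + o**2 - 14*G)
R = -62 (R = -2 - 18*(5/3 + (5/3)*1) = -2 - 18*(5/3 + 5/3) = -2 - 18*10/3 = -2 - 60 = -62)
(A(19, 14) - 54)*R = ((-2 + 19**2 - 14*14) - 54)*(-62) = ((-2 + 361 - 196) - 54)*(-62) = (163 - 54)*(-62) = 109*(-62) = -6758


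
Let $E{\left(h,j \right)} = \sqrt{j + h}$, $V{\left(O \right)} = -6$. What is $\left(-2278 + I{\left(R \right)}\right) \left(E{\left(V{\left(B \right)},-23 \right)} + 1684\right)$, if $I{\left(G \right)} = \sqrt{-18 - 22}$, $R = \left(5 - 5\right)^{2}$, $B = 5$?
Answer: $- 2 \left(1139 - i \sqrt{10}\right) \left(1684 + i \sqrt{29}\right) \approx -3.8362 \cdot 10^{6} - 1616.9 i$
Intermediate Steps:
$R = 0$ ($R = 0^{2} = 0$)
$E{\left(h,j \right)} = \sqrt{h + j}$
$I{\left(G \right)} = 2 i \sqrt{10}$ ($I{\left(G \right)} = \sqrt{-40} = 2 i \sqrt{10}$)
$\left(-2278 + I{\left(R \right)}\right) \left(E{\left(V{\left(B \right)},-23 \right)} + 1684\right) = \left(-2278 + 2 i \sqrt{10}\right) \left(\sqrt{-6 - 23} + 1684\right) = \left(-2278 + 2 i \sqrt{10}\right) \left(\sqrt{-29} + 1684\right) = \left(-2278 + 2 i \sqrt{10}\right) \left(i \sqrt{29} + 1684\right) = \left(-2278 + 2 i \sqrt{10}\right) \left(1684 + i \sqrt{29}\right)$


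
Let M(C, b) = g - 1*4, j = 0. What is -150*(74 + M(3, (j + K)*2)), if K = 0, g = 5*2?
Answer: -12000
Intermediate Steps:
g = 10
M(C, b) = 6 (M(C, b) = 10 - 1*4 = 10 - 4 = 6)
-150*(74 + M(3, (j + K)*2)) = -150*(74 + 6) = -150*80 = -12000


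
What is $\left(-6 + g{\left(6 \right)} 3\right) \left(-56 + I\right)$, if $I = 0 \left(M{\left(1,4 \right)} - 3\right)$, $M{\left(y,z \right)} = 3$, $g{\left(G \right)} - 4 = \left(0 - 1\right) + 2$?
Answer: $-504$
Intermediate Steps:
$g{\left(G \right)} = 5$ ($g{\left(G \right)} = 4 + \left(\left(0 - 1\right) + 2\right) = 4 + \left(-1 + 2\right) = 4 + 1 = 5$)
$I = 0$ ($I = 0 \left(3 - 3\right) = 0 \cdot 0 = 0$)
$\left(-6 + g{\left(6 \right)} 3\right) \left(-56 + I\right) = \left(-6 + 5 \cdot 3\right) \left(-56 + 0\right) = \left(-6 + 15\right) \left(-56\right) = 9 \left(-56\right) = -504$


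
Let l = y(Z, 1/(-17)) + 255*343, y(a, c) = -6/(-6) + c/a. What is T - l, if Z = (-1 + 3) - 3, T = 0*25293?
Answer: -1486923/17 ≈ -87466.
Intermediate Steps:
T = 0
Z = -1 (Z = 2 - 3 = -1)
y(a, c) = 1 + c/a (y(a, c) = -6*(-⅙) + c/a = 1 + c/a)
l = 1486923/17 (l = (-1 + 1/(-17))/(-1) + 255*343 = -(-1 - 1/17) + 87465 = -1*(-18/17) + 87465 = 18/17 + 87465 = 1486923/17 ≈ 87466.)
T - l = 0 - 1*1486923/17 = 0 - 1486923/17 = -1486923/17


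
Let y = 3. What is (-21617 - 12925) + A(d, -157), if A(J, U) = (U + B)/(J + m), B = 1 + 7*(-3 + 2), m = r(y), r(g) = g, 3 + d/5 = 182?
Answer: -31018879/898 ≈ -34542.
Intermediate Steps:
d = 895 (d = -15 + 5*182 = -15 + 910 = 895)
m = 3
B = -6 (B = 1 + 7*(-1) = 1 - 7 = -6)
A(J, U) = (-6 + U)/(3 + J) (A(J, U) = (U - 6)/(J + 3) = (-6 + U)/(3 + J))
(-21617 - 12925) + A(d, -157) = (-21617 - 12925) + (-6 - 157)/(3 + 895) = -34542 - 163/898 = -31018879/898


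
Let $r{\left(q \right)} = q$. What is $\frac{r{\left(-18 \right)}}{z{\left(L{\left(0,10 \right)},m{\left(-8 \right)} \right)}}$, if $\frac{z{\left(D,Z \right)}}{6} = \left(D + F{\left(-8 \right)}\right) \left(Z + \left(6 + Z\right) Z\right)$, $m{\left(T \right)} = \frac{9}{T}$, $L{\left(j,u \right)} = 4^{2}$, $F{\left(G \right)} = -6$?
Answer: $\frac{32}{705} \approx 0.04539$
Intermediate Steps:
$L{\left(j,u \right)} = 16$
$z{\left(D,Z \right)} = 6 \left(-6 + D\right) \left(Z + Z \left(6 + Z\right)\right)$ ($z{\left(D,Z \right)} = 6 \left(D - 6\right) \left(Z + \left(6 + Z\right) Z\right) = 6 \left(-6 + D\right) \left(Z + Z \left(6 + Z\right)\right)$)
$\frac{r{\left(-18 \right)}}{z{\left(L{\left(0,10 \right)},m{\left(-8 \right)} \right)}} = - \frac{18}{6 \frac{9}{-8} \left(-42 - 6 \frac{9}{-8} + 7 \cdot 16 + 16 \frac{9}{-8}\right)} = - \frac{18}{6 \cdot 9 \left(- \frac{1}{8}\right) \left(-42 - 6 \cdot 9 \left(- \frac{1}{8}\right) + 112 + 16 \cdot 9 \left(- \frac{1}{8}\right)\right)} = - \frac{18}{6 \left(- \frac{9}{8}\right) \left(-42 - - \frac{27}{4} + 112 + 16 \left(- \frac{9}{8}\right)\right)} = - \frac{18}{6 \left(- \frac{9}{8}\right) \left(-42 + \frac{27}{4} + 112 - 18\right)} = - \frac{18}{6 \left(- \frac{9}{8}\right) \frac{235}{4}} = - \frac{18}{- \frac{6345}{16}} = \left(-18\right) \left(- \frac{16}{6345}\right) = \frac{32}{705}$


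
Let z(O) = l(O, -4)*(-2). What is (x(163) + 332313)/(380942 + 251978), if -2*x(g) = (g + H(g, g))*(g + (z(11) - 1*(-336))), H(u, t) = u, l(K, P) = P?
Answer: 31209/79115 ≈ 0.39448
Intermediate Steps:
z(O) = 8 (z(O) = -4*(-2) = 8)
x(g) = -g*(344 + g) (x(g) = -(g + g)*(g + (8 - 1*(-336)))/2 = -2*g*(g + (8 + 336))/2 = -2*g*(g + 344)/2 = -2*g*(344 + g)/2 = -g*(344 + g))
(x(163) + 332313)/(380942 + 251978) = (163*(-344 - 1*163) + 332313)/(380942 + 251978) = (163*(-344 - 163) + 332313)/632920 = (163*(-507) + 332313)*(1/632920) = (-82641 + 332313)*(1/632920) = 249672*(1/632920) = 31209/79115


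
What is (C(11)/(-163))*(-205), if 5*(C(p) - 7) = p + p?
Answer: 2337/163 ≈ 14.337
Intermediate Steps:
C(p) = 7 + 2*p/5 (C(p) = 7 + (p + p)/5 = 7 + (2*p)/5 = 7 + 2*p/5)
(C(11)/(-163))*(-205) = ((7 + (⅖)*11)/(-163))*(-205) = -(7 + 22/5)/163*(-205) = -1/163*57/5*(-205) = -57/815*(-205) = 2337/163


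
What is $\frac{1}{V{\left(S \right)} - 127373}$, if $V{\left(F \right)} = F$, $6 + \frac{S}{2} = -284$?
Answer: $- \frac{1}{127953} \approx -7.8154 \cdot 10^{-6}$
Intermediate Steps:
$S = -580$ ($S = -12 + 2 \left(-284\right) = -12 - 568 = -580$)
$\frac{1}{V{\left(S \right)} - 127373} = \frac{1}{-580 - 127373} = \frac{1}{-127953} = - \frac{1}{127953}$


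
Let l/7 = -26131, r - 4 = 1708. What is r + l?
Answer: -181205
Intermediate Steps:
r = 1712 (r = 4 + 1708 = 1712)
l = -182917 (l = 7*(-26131) = -182917)
r + l = 1712 - 182917 = -181205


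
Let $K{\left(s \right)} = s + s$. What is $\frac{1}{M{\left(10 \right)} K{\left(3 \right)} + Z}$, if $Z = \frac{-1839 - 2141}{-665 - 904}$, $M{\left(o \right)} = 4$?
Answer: $\frac{1569}{41636} \approx 0.037684$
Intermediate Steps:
$K{\left(s \right)} = 2 s$
$Z = \frac{3980}{1569}$ ($Z = - \frac{3980}{-1569} = \left(-3980\right) \left(- \frac{1}{1569}\right) = \frac{3980}{1569} \approx 2.5366$)
$\frac{1}{M{\left(10 \right)} K{\left(3 \right)} + Z} = \frac{1}{4 \cdot 2 \cdot 3 + \frac{3980}{1569}} = \frac{1}{4 \cdot 6 + \frac{3980}{1569}} = \frac{1}{24 + \frac{3980}{1569}} = \frac{1}{\frac{41636}{1569}} = \frac{1569}{41636}$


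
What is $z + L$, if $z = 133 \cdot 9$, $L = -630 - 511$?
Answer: $56$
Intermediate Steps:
$L = -1141$
$z = 1197$
$z + L = 1197 - 1141 = 56$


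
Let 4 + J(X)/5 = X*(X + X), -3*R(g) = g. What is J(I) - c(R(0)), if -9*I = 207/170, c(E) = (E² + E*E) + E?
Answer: -57271/2890 ≈ -19.817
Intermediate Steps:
R(g) = -g/3
c(E) = E + 2*E² (c(E) = (E² + E²) + E = 2*E² + E = E + 2*E²)
I = -23/170 ≈ -0.13529
J(X) = -20 + 10*X² (J(X) = -20 + 5*(X*(X + X)) = -20 + 5*(X*(2*X)) = -20 + 5*(2*X²) = -20 + 10*X²)
J(I) - c(R(0)) = (-20 + 10*(-23/170)²) - (-⅓*0)*(1 + 2*(-⅓*0)) = (-20 + 10*(529/28900)) - 0*(1 + 2*0) = (-20 + 529/2890) - 0*(1 + 0) = -57271/2890 - 0 = -57271/2890 - 1*0 = -57271/2890 + 0 = -57271/2890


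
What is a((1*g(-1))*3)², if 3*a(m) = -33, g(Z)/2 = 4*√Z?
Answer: 121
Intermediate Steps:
g(Z) = 8*√Z (g(Z) = 2*(4*√Z) = 8*√Z)
a(m) = -11 (a(m) = (⅓)*(-33) = -11)
a((1*g(-1))*3)² = (-11)² = 121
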